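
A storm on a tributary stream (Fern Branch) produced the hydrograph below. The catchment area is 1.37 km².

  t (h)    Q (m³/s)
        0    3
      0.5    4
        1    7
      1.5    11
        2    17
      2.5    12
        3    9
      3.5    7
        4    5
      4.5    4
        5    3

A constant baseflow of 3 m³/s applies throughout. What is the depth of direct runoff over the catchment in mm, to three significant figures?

Direct runoff: 0.0, 1.0, 4.0, 8.0, 14.0, 9.0, 6.0, 4.0, 2.0, 1.0, 0.0 m³/s; ΣQ_DR = 49.00 m³/s.
V = ΣQ_DR · Δt = 49.00 × 1800 s = 88200 m³.
Over A = 1.37 km², depth = V / A = 64.4 mm.

d ≈ 64.4 mm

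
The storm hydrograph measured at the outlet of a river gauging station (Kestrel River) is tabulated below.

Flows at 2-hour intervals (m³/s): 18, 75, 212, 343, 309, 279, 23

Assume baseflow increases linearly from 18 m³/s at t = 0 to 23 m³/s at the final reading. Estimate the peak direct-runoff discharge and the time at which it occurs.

Subtracting baseflow gives direct-runoff ordinates: 0.00, 56.17, 192.33, 322.50, 287.67, 256.83, 0.00 m³/s.
The maximum is 322.50 m³/s, occurring at the reading for t = 6 h.

Q_p = 322.50 m³/s at t = 6 h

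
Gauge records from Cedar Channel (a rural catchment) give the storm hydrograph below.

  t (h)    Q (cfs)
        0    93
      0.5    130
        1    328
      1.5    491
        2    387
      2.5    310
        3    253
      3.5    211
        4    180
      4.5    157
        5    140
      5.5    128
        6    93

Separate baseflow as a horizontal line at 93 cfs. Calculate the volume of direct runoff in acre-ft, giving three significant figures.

Direct-runoff ordinates (Q − Q_b): 0.0, 37.0, 235.0, 398.0, 294.0, 217.0, 160.0, 118.0, 87.0, 64.0, 47.0, 35.0, 0.0 cfs.
ΣQ_DR = 1692 cfs.
With Δt = 0.5 h = 1800 s, V = ΣQ_DR · Δt = 1692 × 1800 = 3.05 × 10^6 ft³ = 69.9 acre-ft.

V ≈ 69.9 acre-ft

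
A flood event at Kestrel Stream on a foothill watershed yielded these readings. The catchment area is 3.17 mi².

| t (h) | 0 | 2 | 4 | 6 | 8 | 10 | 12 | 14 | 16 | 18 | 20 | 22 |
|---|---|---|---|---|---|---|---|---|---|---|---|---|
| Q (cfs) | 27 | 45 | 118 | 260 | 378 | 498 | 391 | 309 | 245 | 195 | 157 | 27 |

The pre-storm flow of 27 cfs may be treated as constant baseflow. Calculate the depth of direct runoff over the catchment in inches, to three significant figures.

Direct runoff: 0.0, 18.0, 91.0, 233.0, 351.0, 471.0, 364.0, 282.0, 218.0, 168.0, 130.0, 0.0 cfs; ΣQ_DR = 2326 cfs.
V = ΣQ_DR · Δt = 2326 × 7200 s = 1.675 × 10^7 ft³.
Over A = 3.17 mi², depth = V / A = 2.27 in.

d ≈ 2.27 in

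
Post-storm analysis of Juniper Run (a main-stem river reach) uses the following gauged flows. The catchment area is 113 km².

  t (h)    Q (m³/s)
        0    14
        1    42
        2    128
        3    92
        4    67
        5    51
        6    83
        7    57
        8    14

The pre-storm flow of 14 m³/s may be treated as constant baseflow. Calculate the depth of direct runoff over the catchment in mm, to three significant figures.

d ≈ 13.4 mm

Direct runoff: 0.0, 28.0, 114.0, 78.0, 53.0, 37.0, 69.0, 43.0, 0.0 m³/s; ΣQ_DR = 422.0 m³/s.
V = ΣQ_DR · Δt = 422.0 × 3600 s = 1.519 × 10^6 m³.
Over A = 113 km², depth = V / A = 13.4 mm.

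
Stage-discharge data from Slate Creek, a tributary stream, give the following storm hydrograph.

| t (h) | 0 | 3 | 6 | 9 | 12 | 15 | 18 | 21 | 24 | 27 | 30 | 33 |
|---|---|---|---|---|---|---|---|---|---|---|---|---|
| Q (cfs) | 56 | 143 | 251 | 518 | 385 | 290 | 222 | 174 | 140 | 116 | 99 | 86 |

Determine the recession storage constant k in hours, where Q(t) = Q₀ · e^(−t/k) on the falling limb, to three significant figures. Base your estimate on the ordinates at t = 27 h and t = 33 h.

k ≈ 20.1 h

On the falling limb, Q drops from 116 to 86 cfs between t = 27 h and t = 33 h (Δt = 6 h).
k = −Δt / ln(Q₂/Q₁) = −6 / ln(86/116) = 20.1 h.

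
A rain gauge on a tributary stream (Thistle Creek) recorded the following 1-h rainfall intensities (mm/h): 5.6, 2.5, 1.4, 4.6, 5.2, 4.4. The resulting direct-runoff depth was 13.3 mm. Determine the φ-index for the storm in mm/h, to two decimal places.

φ ≈ 1.80 mm/h

Only the 5 blocks with intensity above φ contribute runoff: 5.6, 2.5, 4.6, 5.2, 4.4 mm/h.
Σ(I−φ)·Δt = d  ⇒  (5.6+2.5+4.6+5.2+4.4 − 5φ)·1 = 13.3
φ = (22.30 − 13.3/1) / 5 = 1.80 mm/h.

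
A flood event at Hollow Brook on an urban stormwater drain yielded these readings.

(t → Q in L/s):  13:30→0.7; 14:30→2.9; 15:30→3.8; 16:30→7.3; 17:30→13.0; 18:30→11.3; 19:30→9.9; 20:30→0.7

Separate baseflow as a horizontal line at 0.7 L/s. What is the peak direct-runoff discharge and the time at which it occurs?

Subtracting baseflow gives direct-runoff ordinates: 0.0, 2.2, 3.1, 6.6, 12.3, 10.6, 9.2, 0.0 L/s.
The maximum is 12.3 L/s, occurring at the reading for t = 17:30.

Q_p = 12.3 L/s at t = 17:30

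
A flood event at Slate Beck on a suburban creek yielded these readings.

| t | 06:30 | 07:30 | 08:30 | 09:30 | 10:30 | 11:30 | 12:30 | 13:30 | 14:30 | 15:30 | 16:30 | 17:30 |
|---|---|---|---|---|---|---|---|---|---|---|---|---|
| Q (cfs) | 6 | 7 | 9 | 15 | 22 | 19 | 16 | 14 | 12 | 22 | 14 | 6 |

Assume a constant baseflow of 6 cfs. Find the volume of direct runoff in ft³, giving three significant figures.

Direct-runoff ordinates (Q − Q_b): 0.0, 1.0, 3.0, 9.0, 16.0, 13.0, 10.0, 8.0, 6.0, 16.0, 8.0, 0.0 cfs.
ΣQ_DR = 90.00 cfs.
With Δt = 1 h = 3600 s, V = ΣQ_DR · Δt = 90.00 × 3600 = 3.24 × 10^5 ft³.

V ≈ 3.24 × 10^5 ft³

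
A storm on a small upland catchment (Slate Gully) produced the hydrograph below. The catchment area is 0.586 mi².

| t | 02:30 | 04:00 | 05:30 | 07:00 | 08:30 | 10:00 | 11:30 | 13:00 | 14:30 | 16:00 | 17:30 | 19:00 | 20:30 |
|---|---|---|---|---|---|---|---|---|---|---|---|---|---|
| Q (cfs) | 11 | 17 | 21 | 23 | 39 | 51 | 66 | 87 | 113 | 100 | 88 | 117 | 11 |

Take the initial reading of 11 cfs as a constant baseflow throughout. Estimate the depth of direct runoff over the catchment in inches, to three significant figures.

Direct runoff: 0.0, 6.0, 10.0, 12.0, 28.0, 40.0, 55.0, 76.0, 102.0, 89.0, 77.0, 106.0, 0.0 cfs; ΣQ_DR = 601.0 cfs.
V = ΣQ_DR · Δt = 601.0 × 5400 s = 3.245 × 10^6 ft³.
Over A = 0.586 mi², depth = V / A = 2.38 in.

d ≈ 2.38 in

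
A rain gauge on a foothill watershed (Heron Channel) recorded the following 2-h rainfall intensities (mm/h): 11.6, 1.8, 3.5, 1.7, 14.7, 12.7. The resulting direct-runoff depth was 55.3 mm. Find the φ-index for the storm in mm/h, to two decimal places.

φ ≈ 3.78 mm/h

Only the 3 blocks with intensity above φ contribute runoff: 11.6, 14.7, 12.7 mm/h.
Σ(I−φ)·Δt = d  ⇒  (11.6+14.7+12.7 − 3φ)·2 = 55.3
φ = (39.00 − 55.3/2) / 3 = 3.78 mm/h.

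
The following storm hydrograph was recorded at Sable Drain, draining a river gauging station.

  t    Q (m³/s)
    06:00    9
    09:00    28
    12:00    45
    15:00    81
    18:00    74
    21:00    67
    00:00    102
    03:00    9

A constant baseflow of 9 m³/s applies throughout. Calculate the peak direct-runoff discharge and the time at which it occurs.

Subtracting baseflow gives direct-runoff ordinates: 0.0, 19.0, 36.0, 72.0, 65.0, 58.0, 93.0, 0.0 m³/s.
The maximum is 93.0 m³/s, occurring at the reading for t = 00:00.

Q_p = 93.0 m³/s at t = 00:00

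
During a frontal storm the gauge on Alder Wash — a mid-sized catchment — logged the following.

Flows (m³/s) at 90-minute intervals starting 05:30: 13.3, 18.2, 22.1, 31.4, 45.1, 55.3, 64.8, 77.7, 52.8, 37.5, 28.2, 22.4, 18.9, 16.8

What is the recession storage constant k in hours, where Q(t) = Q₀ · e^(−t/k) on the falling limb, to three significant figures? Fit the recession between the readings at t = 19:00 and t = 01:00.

On the falling limb, Q drops from 37.5 to 16.8 m³/s between t = 19:00 and t = 01:00 (Δt = 6 h).
k = −Δt / ln(Q₂/Q₁) = −6 / ln(16.8/37.5) = 7.47 h.

k ≈ 7.47 h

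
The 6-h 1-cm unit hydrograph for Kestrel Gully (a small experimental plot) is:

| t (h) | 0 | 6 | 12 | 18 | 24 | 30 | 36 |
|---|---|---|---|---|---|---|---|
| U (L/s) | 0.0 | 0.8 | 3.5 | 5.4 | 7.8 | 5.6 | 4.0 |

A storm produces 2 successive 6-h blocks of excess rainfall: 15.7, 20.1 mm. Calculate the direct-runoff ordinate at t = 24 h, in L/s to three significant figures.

Q ≈ 23.1 L/s

By discrete convolution, Q_j = Σ (P_i / 10 mm) · U_{j−i}.
At t = 24 h (j=4): Q = (15.7/10)·7.8 + (20.1/10)·5.4 = 23.1 L/s.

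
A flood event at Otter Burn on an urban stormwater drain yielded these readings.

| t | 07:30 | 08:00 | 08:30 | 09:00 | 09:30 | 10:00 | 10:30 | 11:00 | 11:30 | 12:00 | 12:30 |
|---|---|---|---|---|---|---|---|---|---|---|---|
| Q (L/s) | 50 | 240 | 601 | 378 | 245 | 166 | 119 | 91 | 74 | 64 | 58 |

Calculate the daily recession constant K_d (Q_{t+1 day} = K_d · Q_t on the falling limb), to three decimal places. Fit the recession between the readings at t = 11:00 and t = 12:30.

K_d ≈ 0.001

Between t = 11:00 and t = 12:30 the flow falls from 91 to 58 L/s over 3×0.5 h = 1.5 h.
Per-interval ratio K = (58/91)^(1/3) = 0.8606; K_d = K^(24/0.5) = 0.001.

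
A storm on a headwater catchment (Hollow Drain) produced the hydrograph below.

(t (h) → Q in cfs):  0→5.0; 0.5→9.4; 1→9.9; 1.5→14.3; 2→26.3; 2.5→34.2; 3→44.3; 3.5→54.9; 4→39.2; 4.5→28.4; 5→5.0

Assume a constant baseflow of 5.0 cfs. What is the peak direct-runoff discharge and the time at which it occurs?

Subtracting baseflow gives direct-runoff ordinates: 0.0, 4.4, 4.9, 9.3, 21.3, 29.2, 39.3, 49.9, 34.2, 23.4, 0.0 cfs.
The maximum is 49.9 cfs, occurring at the reading for t = 3.5 h.

Q_p = 49.9 cfs at t = 3.5 h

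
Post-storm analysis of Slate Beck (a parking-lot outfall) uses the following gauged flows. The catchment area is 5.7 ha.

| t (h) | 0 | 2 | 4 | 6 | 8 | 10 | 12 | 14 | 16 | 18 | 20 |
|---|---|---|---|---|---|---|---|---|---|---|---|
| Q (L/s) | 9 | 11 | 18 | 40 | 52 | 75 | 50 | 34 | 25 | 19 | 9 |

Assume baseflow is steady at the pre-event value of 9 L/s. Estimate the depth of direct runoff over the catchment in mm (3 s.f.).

Direct runoff: 0.0, 2.0, 9.0, 31.0, 43.0, 66.0, 41.0, 25.0, 16.0, 10.0, 0.0 L/s; ΣQ_DR = 243.0 L/s.
V = ΣQ_DR · Δt = 243.0 × 7200 s = 1.750 × 10^6 L.
Over A = 5.7 ha, depth = V / A = 30.7 mm.

d ≈ 30.7 mm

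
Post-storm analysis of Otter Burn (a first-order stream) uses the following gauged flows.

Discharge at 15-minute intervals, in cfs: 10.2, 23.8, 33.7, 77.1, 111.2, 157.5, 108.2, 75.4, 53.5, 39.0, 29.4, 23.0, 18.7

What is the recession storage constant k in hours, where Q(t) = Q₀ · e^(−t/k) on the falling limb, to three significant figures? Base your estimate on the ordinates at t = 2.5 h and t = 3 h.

k ≈ 1.11 h

On the falling limb, Q drops from 29.4 to 18.7 cfs between t = 2.5 h and t = 3 h (Δt = 0.5 h).
k = −Δt / ln(Q₂/Q₁) = −0.5 / ln(18.7/29.4) = 1.11 h.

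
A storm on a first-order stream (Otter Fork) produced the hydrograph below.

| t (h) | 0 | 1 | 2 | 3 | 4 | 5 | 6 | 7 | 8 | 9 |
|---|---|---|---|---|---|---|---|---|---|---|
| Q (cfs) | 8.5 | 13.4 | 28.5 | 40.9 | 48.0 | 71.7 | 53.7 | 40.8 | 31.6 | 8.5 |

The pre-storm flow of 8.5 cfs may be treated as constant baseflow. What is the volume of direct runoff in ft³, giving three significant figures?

Direct-runoff ordinates (Q − Q_b): 0.0, 4.9, 20.0, 32.4, 39.5, 63.2, 45.2, 32.3, 23.1, 0.0 cfs.
ΣQ_DR = 260.6 cfs.
With Δt = 1 h = 3600 s, V = ΣQ_DR · Δt = 260.6 × 3600 = 9.38 × 10^5 ft³.

V ≈ 9.38 × 10^5 ft³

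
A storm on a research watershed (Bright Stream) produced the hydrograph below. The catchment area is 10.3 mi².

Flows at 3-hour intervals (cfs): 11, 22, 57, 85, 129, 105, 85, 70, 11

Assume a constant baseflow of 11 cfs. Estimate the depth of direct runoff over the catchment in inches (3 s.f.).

d ≈ 0.215 in

Direct runoff: 0.0, 11.0, 46.0, 74.0, 118.0, 94.0, 74.0, 59.0, 0.0 cfs; ΣQ_DR = 476.0 cfs.
V = ΣQ_DR · Δt = 476.0 × 10800 s = 5.141 × 10^6 ft³.
Over A = 10.3 mi², depth = V / A = 0.215 in.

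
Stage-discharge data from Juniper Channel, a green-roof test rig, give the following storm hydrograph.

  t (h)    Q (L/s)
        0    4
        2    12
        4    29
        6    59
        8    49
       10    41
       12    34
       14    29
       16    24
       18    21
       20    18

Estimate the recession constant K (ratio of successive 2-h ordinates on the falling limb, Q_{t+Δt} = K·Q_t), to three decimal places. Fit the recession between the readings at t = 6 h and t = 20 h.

Using the recession-limb readings at t = 6 h and t = 20 h: Q falls from 59 to 18 L/s over 7 intervals.
K = (Q₂/Q₁)^(1/7) = (18/59)^(1/7) = 0.844.

K ≈ 0.844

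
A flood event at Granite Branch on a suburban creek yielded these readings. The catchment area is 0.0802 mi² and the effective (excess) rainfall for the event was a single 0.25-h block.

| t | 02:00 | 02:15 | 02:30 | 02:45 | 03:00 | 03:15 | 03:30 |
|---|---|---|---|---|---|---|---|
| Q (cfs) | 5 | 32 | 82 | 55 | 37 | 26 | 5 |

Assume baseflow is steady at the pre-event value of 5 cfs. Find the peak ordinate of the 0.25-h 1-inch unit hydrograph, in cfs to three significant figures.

Direct runoff: 0.0, 27.0, 77.0, 50.0, 32.0, 21.0, 0.0 cfs; ΣQ_DR = 207.0 cfs, peak = 77.0 cfs.
Runoff depth d = ΣQ_DR·Δt / A = 207.0 × 900 / (0.0802 mi²) = 0.9999 in.
The 1-inch UH is the DRH scaled by (1 in)/d, so U_p = 77.0 × 1/0.9999 = 77.0 cfs.

U_p ≈ 77.0 cfs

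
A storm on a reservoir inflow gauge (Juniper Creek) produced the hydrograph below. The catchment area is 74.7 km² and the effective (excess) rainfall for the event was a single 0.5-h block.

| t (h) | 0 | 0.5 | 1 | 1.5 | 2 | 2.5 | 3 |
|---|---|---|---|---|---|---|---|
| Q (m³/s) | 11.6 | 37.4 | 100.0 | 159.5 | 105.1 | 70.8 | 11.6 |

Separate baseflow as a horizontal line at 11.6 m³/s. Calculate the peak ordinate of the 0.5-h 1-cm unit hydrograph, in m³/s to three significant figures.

Direct runoff: 0.0, 25.8, 88.4, 147.9, 93.5, 59.2, 0.0 m³/s; ΣQ_DR = 414.8 m³/s, peak = 147.9 m³/s.
Runoff depth d = ΣQ_DR·Δt / A = 414.8 × 1800 / (74.7 km²) = 9.995 mm.
The 1-cm UH is the DRH scaled by (10 mm)/d, so U_p = 147.9 × 10/9.995 = 148 m³/s.

U_p ≈ 148 m³/s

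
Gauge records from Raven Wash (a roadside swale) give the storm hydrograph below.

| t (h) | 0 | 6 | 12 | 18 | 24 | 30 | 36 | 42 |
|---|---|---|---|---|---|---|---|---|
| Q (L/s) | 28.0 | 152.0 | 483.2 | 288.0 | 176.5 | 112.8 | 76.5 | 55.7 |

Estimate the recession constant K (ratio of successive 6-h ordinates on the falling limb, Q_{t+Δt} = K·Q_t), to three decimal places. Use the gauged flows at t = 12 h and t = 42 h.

K ≈ 0.649

Using the recession-limb readings at t = 12 h and t = 42 h: Q falls from 483.2 to 55.7 L/s over 5 intervals.
K = (Q₂/Q₁)^(1/5) = (55.7/483.2)^(1/5) = 0.649.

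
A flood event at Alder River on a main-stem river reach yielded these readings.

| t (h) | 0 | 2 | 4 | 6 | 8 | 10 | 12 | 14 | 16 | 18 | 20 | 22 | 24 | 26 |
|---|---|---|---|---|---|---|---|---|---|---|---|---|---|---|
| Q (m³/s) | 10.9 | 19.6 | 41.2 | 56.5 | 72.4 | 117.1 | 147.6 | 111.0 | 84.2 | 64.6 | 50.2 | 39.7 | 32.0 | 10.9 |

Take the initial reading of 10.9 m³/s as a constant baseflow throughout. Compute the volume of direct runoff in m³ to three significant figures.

Direct-runoff ordinates (Q − Q_b): 0.0, 8.7, 30.3, 45.6, 61.5, 106.2, 136.7, 100.1, 73.3, 53.7, 39.3, 28.8, 21.1, 0.0 m³/s.
ΣQ_DR = 705.3 m³/s.
With Δt = 2 h = 7200 s, V = ΣQ_DR · Δt = 705.3 × 7200 = 5.08 × 10^6 m³.

V ≈ 5.08 × 10^6 m³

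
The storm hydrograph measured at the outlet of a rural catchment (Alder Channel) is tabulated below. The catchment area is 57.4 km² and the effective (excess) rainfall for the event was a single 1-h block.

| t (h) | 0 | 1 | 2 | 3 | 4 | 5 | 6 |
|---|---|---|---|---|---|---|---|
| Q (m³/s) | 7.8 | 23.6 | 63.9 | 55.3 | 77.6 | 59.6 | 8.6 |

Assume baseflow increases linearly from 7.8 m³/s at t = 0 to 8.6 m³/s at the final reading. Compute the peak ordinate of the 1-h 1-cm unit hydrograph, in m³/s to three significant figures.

U_p ≈ 46.2 m³/s

Direct runoff: 0.00, 15.67, 55.83, 47.10, 69.27, 51.13, 0.00 m³/s; ΣQ_DR = 239.0 m³/s, peak = 69.27 m³/s.
Runoff depth d = ΣQ_DR·Δt / A = 239.0 × 3600 / (57.4 km²) = 14.99 mm.
The 1-cm UH is the DRH scaled by (10 mm)/d, so U_p = 69.27 × 10/14.99 = 46.2 m³/s.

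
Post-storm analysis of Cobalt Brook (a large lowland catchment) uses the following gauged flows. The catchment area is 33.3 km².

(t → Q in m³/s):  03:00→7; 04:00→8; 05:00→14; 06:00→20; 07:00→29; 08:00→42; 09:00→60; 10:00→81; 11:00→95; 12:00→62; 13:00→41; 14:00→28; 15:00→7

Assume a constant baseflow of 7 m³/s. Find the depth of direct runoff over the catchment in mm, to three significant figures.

d ≈ 43.6 mm

Direct runoff: 0.0, 1.0, 7.0, 13.0, 22.0, 35.0, 53.0, 74.0, 88.0, 55.0, 34.0, 21.0, 0.0 m³/s; ΣQ_DR = 403.0 m³/s.
V = ΣQ_DR · Δt = 403.0 × 3600 s = 1.451 × 10^6 m³.
Over A = 33.3 km², depth = V / A = 43.6 mm.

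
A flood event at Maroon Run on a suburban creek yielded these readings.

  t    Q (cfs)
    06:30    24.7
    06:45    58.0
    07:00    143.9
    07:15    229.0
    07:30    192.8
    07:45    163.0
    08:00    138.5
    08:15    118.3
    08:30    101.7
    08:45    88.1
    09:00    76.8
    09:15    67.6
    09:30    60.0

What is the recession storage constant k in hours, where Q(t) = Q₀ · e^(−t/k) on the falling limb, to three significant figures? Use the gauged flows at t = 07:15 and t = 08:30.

k ≈ 1.54 h

On the falling limb, Q drops from 229.0 to 101.7 cfs between t = 07:15 and t = 08:30 (Δt = 1.25 h).
k = −Δt / ln(Q₂/Q₁) = −1.25 / ln(101.7/229.0) = 1.54 h.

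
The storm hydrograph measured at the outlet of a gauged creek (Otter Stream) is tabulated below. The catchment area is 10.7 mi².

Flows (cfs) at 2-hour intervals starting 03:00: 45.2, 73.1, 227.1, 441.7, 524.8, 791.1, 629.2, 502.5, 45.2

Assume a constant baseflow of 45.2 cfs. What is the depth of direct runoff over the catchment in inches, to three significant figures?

d ≈ 0.832 in

Direct runoff: 0.0, 27.9, 181.9, 396.5, 479.6, 745.9, 584.0, 457.3, 0.0 cfs; ΣQ_DR = 2873 cfs.
V = ΣQ_DR · Δt = 2873 × 7200 s = 2.069 × 10^7 ft³.
Over A = 10.7 mi², depth = V / A = 0.832 in.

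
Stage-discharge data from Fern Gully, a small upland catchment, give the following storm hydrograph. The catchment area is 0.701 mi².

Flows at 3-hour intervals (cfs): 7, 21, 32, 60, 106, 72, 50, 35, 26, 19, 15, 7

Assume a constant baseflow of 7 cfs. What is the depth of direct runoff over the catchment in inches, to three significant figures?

Direct runoff: 0.0, 14.0, 25.0, 53.0, 99.0, 65.0, 43.0, 28.0, 19.0, 12.0, 8.0, 0.0 cfs; ΣQ_DR = 366.0 cfs.
V = ΣQ_DR · Δt = 366.0 × 10800 s = 3.953 × 10^6 ft³.
Over A = 0.701 mi², depth = V / A = 2.43 in.

d ≈ 2.43 in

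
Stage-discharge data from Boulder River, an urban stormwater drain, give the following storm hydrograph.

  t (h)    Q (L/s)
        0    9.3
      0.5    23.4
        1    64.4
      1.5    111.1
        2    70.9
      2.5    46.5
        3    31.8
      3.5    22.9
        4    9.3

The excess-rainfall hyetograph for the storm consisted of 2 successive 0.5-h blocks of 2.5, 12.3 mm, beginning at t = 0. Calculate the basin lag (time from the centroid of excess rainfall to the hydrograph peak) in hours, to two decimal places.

Centroid of excess rainfall: t_c = Σ P_i·t̄_i / ΣP_i = 0.6655 h (block centres at 0.25, 0.75 h).
Hydrograph peak occurs at t = 1.5 h, so basin lag t_L = 1.5 − 0.6655 = 0.83 h.

t_L ≈ 0.83 h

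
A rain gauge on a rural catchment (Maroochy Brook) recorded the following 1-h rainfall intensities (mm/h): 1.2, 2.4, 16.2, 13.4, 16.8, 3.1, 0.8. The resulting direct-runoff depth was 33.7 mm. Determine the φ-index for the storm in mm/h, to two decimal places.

φ ≈ 4.23 mm/h

Only the 3 blocks with intensity above φ contribute runoff: 16.2, 13.4, 16.8 mm/h.
Σ(I−φ)·Δt = d  ⇒  (16.2+13.4+16.8 − 3φ)·1 = 33.7
φ = (46.40 − 33.7/1) / 3 = 4.23 mm/h.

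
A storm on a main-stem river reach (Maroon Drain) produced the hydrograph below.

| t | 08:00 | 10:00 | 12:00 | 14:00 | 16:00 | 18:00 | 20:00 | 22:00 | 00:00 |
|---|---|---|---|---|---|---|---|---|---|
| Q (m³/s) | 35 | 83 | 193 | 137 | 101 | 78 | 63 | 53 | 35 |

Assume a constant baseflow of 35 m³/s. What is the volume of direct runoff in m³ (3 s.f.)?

V ≈ 3.33 × 10^6 m³

Direct-runoff ordinates (Q − Q_b): 0.0, 48.0, 158.0, 102.0, 66.0, 43.0, 28.0, 18.0, 0.0 m³/s.
ΣQ_DR = 463.0 m³/s.
With Δt = 2 h = 7200 s, V = ΣQ_DR · Δt = 463.0 × 7200 = 3.33 × 10^6 m³.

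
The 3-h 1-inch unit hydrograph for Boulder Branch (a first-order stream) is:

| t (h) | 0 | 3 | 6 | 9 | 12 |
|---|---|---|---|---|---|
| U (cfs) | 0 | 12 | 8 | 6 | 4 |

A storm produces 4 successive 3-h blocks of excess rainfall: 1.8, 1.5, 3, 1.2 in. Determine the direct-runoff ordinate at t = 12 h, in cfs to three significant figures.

By discrete convolution, Q_j = Σ (P_i / 1 in) · U_{j−i}.
At t = 12 h (j=4): Q = (1.8/1)·4 + (1.5/1)·6 + (3/1)·8 + (1.2/1)·12 = 54.6 cfs.

Q ≈ 54.6 cfs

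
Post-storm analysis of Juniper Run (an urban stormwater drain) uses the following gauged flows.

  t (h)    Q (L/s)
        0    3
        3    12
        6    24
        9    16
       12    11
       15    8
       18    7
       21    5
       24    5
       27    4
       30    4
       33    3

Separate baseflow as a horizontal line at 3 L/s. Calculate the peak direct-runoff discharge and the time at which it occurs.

Subtracting baseflow gives direct-runoff ordinates: 0.0, 9.0, 21.0, 13.0, 8.0, 5.0, 4.0, 2.0, 2.0, 1.0, 1.0, 0.0 L/s.
The maximum is 21.0 L/s, occurring at the reading for t = 6 h.

Q_p = 21.0 L/s at t = 6 h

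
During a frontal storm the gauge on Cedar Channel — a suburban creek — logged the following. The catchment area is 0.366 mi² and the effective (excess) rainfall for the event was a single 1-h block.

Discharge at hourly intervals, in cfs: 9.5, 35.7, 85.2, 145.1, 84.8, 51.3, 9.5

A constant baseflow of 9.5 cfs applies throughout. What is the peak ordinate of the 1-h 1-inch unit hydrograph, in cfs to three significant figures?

U_p ≈ 90.3 cfs

Direct runoff: 0.0, 26.2, 75.7, 135.6, 75.3, 41.8, 0.0 cfs; ΣQ_DR = 354.6 cfs, peak = 135.6 cfs.
Runoff depth d = ΣQ_DR·Δt / A = 354.6 × 3600 / (0.366 mi²) = 1.501 in.
The 1-inch UH is the DRH scaled by (1 in)/d, so U_p = 135.6 × 1/1.501 = 90.3 cfs.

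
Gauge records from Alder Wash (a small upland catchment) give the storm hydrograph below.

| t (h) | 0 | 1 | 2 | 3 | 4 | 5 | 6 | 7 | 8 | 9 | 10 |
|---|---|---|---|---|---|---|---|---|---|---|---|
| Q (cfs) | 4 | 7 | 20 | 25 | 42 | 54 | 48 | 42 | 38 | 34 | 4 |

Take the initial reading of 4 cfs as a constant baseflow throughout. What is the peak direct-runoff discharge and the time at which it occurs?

Subtracting baseflow gives direct-runoff ordinates: 0.0, 3.0, 16.0, 21.0, 38.0, 50.0, 44.0, 38.0, 34.0, 30.0, 0.0 cfs.
The maximum is 50.0 cfs, occurring at the reading for t = 5 h.

Q_p = 50.0 cfs at t = 5 h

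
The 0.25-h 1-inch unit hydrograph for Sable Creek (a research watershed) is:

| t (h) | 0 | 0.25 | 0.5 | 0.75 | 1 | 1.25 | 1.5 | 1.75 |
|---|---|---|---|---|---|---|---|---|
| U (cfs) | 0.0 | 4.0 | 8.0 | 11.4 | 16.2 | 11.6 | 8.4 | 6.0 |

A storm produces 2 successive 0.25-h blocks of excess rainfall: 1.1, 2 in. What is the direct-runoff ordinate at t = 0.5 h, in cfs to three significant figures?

By discrete convolution, Q_j = Σ (P_i / 1 in) · U_{j−i}.
At t = 0.5 h (j=2): Q = (1.1/1)·8.0 + (2/1)·4.0 = 16.8 cfs.

Q ≈ 16.8 cfs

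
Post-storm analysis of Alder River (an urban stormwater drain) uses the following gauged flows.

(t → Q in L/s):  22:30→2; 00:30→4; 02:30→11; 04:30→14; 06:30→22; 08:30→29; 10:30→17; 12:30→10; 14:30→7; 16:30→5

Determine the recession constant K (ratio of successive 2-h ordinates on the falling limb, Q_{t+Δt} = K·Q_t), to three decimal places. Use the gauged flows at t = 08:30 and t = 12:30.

Using the recession-limb readings at t = 08:30 and t = 12:30: Q falls from 29 to 10 L/s over 2 intervals.
K = (Q₂/Q₁)^(1/2) = (10/29)^(1/2) = 0.587.

K ≈ 0.587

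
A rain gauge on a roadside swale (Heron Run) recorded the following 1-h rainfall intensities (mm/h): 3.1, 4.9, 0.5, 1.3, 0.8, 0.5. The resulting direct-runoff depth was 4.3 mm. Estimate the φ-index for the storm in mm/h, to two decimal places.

φ ≈ 1.85 mm/h

Only the 2 blocks with intensity above φ contribute runoff: 3.1, 4.9 mm/h.
Σ(I−φ)·Δt = d  ⇒  (3.1+4.9 − 2φ)·1 = 4.3
φ = (8.000 − 4.3/1) / 2 = 1.85 mm/h.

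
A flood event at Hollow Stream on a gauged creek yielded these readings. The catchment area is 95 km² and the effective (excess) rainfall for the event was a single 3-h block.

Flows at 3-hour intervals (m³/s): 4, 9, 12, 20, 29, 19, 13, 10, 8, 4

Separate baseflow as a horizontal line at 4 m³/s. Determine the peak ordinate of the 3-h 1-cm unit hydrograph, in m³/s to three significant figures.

U_p ≈ 25.0 m³/s

Direct runoff: 0.0, 5.0, 8.0, 16.0, 25.0, 15.0, 9.0, 6.0, 4.0, 0.0 m³/s; ΣQ_DR = 88.00 m³/s, peak = 25.0 m³/s.
Runoff depth d = ΣQ_DR·Δt / A = 88.00 × 10800 / (95 km²) = 10.00 mm.
The 1-cm UH is the DRH scaled by (10 mm)/d, so U_p = 25.0 × 10/10.00 = 25.0 m³/s.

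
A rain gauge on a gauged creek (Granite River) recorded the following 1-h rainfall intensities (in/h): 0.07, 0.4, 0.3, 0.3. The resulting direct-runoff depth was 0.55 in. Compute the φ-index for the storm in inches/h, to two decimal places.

Only the 3 blocks with intensity above φ contribute runoff: 0.4, 0.3, 0.3 in/h.
Σ(I−φ)·Δt = d  ⇒  (0.4+0.3+0.3 − 3φ)·1 = 0.55
φ = (1.000 − 0.55/1) / 3 = 0.15 in/h.

φ ≈ 0.15 in/h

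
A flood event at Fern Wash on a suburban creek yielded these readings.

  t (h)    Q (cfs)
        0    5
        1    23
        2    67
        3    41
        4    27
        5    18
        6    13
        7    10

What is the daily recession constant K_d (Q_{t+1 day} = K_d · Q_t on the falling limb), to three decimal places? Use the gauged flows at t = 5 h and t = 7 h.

K_d ≈ 0.001

Between t = 5 h and t = 7 h the flow falls from 18 to 10 cfs over 2×1 h = 2 h.
Per-interval ratio K = (10/18)^(1/2) = 0.7454; K_d = K^(24/1) = 0.001.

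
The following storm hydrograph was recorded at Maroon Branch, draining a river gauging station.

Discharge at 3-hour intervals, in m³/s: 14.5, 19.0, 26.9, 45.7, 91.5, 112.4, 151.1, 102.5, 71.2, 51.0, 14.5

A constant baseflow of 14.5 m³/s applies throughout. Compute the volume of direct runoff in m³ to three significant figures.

V ≈ 5.84 × 10^6 m³

Direct-runoff ordinates (Q − Q_b): 0.0, 4.5, 12.4, 31.2, 77.0, 97.9, 136.6, 88.0, 56.7, 36.5, 0.0 m³/s.
ΣQ_DR = 540.8 m³/s.
With Δt = 3 h = 10800 s, V = ΣQ_DR · Δt = 540.8 × 10800 = 5.84 × 10^6 m³.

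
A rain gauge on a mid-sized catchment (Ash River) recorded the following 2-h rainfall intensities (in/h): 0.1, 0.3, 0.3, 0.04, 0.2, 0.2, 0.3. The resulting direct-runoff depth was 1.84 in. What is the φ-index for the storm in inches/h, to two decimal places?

φ ≈ 0.08 in/h

Only the 6 blocks with intensity above φ contribute runoff: 0.1, 0.3, 0.3, 0.2, 0.2, 0.3 in/h.
Σ(I−φ)·Δt = d  ⇒  (0.1+0.3+0.3+0.2+0.2+0.3 − 6φ)·2 = 1.84
φ = (1.400 − 1.84/2) / 6 = 0.08 in/h.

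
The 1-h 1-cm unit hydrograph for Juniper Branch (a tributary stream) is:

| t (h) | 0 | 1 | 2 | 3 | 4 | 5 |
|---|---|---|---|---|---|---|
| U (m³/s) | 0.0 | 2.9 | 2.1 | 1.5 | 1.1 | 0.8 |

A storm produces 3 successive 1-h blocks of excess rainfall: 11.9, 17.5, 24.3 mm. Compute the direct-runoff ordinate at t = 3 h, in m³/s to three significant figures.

Q ≈ 12.5 m³/s

By discrete convolution, Q_j = Σ (P_i / 10 mm) · U_{j−i}.
At t = 3 h (j=3): Q = (11.9/10)·1.5 + (17.5/10)·2.1 + (24.3/10)·2.9 = 12.5 m³/s.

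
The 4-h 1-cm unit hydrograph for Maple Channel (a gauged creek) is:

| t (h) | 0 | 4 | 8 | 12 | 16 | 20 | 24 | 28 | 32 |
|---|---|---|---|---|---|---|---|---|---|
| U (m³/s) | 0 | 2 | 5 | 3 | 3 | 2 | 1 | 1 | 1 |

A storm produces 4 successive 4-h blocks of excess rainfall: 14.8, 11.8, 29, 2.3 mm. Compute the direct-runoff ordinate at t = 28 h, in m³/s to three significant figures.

Q ≈ 9.15 m³/s

By discrete convolution, Q_j = Σ (P_i / 10 mm) · U_{j−i}.
At t = 28 h (j=7): Q = (14.8/10)·1 + (11.8/10)·1 + (29/10)·2 + (2.3/10)·3 = 9.15 m³/s.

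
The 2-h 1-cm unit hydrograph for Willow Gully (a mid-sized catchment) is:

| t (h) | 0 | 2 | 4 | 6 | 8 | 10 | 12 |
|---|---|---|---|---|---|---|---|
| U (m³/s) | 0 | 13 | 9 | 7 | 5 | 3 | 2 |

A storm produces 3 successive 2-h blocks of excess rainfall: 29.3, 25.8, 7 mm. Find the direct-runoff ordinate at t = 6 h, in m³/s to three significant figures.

Q ≈ 52.8 m³/s

By discrete convolution, Q_j = Σ (P_i / 10 mm) · U_{j−i}.
At t = 6 h (j=3): Q = (29.3/10)·7 + (25.8/10)·9 + (7/10)·13 = 52.8 m³/s.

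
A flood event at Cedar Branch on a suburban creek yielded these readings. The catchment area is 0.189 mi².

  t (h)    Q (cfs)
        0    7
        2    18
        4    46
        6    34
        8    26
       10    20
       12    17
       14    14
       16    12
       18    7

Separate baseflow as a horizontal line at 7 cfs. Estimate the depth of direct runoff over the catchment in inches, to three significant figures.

Direct runoff: 0.0, 11.0, 39.0, 27.0, 19.0, 13.0, 10.0, 7.0, 5.0, 0.0 cfs; ΣQ_DR = 131.0 cfs.
V = ΣQ_DR · Δt = 131.0 × 7200 s = 9.432 × 10^5 ft³.
Over A = 0.189 mi², depth = V / A = 2.15 in.

d ≈ 2.15 in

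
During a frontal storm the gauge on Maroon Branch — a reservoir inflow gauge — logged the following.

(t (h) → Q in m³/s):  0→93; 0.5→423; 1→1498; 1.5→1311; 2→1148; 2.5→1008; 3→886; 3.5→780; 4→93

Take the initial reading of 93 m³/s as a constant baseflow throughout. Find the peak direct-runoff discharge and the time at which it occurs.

Subtracting baseflow gives direct-runoff ordinates: 0.0, 330.0, 1405.0, 1218.0, 1055.0, 915.0, 793.0, 687.0, 0.0 m³/s.
The maximum is 1405.0 m³/s, occurring at the reading for t = 1 h.

Q_p = 1405.0 m³/s at t = 1 h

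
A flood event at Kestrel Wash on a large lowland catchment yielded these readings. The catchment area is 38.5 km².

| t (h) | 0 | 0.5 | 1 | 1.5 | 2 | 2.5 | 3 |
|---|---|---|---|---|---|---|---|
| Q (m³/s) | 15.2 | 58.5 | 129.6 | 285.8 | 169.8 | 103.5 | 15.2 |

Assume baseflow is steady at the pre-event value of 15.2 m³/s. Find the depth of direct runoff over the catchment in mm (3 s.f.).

d ≈ 31.4 mm

Direct runoff: 0.0, 43.3, 114.4, 270.6, 154.6, 88.3, 0.0 m³/s; ΣQ_DR = 671.2 m³/s.
V = ΣQ_DR · Δt = 671.2 × 1800 s = 1.208 × 10^6 m³.
Over A = 38.5 km², depth = V / A = 31.4 mm.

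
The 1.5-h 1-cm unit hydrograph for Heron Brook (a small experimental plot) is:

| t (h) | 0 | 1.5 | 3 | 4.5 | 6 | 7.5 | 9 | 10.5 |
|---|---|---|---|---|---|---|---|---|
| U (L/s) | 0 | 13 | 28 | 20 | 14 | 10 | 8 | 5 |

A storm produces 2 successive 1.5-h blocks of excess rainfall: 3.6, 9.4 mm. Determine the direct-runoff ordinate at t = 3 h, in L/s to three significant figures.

By discrete convolution, Q_j = Σ (P_i / 10 mm) · U_{j−i}.
At t = 3 h (j=2): Q = (3.6/10)·28 + (9.4/10)·13 = 22.3 L/s.

Q ≈ 22.3 L/s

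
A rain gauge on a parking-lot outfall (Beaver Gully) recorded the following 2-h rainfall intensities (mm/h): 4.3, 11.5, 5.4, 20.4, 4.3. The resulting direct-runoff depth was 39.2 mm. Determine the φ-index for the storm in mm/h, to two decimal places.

Only the 2 blocks with intensity above φ contribute runoff: 11.5, 20.4 mm/h.
Σ(I−φ)·Δt = d  ⇒  (11.5+20.4 − 2φ)·2 = 39.2
φ = (31.90 − 39.2/2) / 2 = 6.15 mm/h.

φ ≈ 6.15 mm/h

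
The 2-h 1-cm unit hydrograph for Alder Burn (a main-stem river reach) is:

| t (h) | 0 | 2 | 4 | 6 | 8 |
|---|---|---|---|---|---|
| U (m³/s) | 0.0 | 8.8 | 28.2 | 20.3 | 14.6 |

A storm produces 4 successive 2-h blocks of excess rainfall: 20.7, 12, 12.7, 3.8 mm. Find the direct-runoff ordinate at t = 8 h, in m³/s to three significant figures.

By discrete convolution, Q_j = Σ (P_i / 10 mm) · U_{j−i}.
At t = 8 h (j=4): Q = (20.7/10)·14.6 + (12/10)·20.3 + (12.7/10)·28.2 + (3.8/10)·8.8 = 93.7 m³/s.

Q ≈ 93.7 m³/s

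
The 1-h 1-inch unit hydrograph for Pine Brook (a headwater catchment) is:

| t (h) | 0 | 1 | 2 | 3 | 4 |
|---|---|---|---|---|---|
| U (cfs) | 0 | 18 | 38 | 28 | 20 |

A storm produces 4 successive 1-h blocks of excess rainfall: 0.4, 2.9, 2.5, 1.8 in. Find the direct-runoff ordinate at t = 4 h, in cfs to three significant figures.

Q ≈ 217 cfs

By discrete convolution, Q_j = Σ (P_i / 1 in) · U_{j−i}.
At t = 4 h (j=4): Q = (0.4/1)·20 + (2.9/1)·28 + (2.5/1)·38 + (1.8/1)·18 = 217 cfs.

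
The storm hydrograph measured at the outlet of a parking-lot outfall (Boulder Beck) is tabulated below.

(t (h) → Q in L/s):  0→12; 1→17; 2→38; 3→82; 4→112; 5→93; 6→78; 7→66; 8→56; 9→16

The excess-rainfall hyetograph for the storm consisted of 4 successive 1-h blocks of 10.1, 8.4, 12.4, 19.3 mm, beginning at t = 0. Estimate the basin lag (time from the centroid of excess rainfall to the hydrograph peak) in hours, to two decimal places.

Centroid of excess rainfall: t_c = Σ P_i·t̄_i / ΣP_i = 2.3147 h (block centres at 0.5, 1.5, 2.5, 3.5 h).
Hydrograph peak occurs at t = 4 h, so basin lag t_L = 4 − 2.3147 = 1.69 h.

t_L ≈ 1.69 h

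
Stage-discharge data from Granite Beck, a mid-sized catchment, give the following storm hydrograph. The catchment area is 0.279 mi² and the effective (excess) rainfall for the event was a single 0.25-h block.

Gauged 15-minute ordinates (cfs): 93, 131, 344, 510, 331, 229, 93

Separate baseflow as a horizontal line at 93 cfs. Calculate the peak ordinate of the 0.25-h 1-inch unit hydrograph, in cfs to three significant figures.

Direct runoff: 0.0, 38.0, 251.0, 417.0, 238.0, 136.0, 0.0 cfs; ΣQ_DR = 1080 cfs, peak = 417.0 cfs.
Runoff depth d = ΣQ_DR·Δt / A = 1080 × 900 / (0.279 mi²) = 1.500 in.
The 1-inch UH is the DRH scaled by (1 in)/d, so U_p = 417.0 × 1/1.500 = 278 cfs.

U_p ≈ 278 cfs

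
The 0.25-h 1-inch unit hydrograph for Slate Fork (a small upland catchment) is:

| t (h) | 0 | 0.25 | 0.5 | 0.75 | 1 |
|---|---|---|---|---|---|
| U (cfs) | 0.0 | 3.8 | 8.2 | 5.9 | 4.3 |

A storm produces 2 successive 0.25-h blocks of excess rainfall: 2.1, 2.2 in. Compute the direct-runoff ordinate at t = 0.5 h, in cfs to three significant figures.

Q ≈ 25.6 cfs

By discrete convolution, Q_j = Σ (P_i / 1 in) · U_{j−i}.
At t = 0.5 h (j=2): Q = (2.1/1)·8.2 + (2.2/1)·3.8 = 25.6 cfs.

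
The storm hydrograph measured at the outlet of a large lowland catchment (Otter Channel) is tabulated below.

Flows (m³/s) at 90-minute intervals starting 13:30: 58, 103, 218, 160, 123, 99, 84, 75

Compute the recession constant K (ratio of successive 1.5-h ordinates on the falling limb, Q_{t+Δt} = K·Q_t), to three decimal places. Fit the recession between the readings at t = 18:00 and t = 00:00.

Using the recession-limb readings at t = 18:00 and t = 00:00: Q falls from 160 to 75 m³/s over 4 intervals.
K = (Q₂/Q₁)^(1/4) = (75/160)^(1/4) = 0.827.

K ≈ 0.827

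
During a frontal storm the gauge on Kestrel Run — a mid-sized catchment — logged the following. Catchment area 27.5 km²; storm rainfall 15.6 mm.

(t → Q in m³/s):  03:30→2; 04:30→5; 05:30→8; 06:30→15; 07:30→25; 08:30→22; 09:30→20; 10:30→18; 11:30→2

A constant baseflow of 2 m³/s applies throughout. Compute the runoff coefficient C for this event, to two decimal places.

ΣQ_DR = 99.00 m³/s; V = ΣQ_DR·Δt = 3.564 × 10^5 m³.
Runoff depth d = V / A = 12.96 mm.
C = d / P = 12.96 / 15.6 = 0.83.

C ≈ 0.83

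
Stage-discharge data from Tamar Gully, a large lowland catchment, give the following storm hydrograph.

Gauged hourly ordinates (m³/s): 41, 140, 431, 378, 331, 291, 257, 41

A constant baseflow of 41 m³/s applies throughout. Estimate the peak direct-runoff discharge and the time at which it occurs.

Q_p = 390.0 m³/s at t = 2 h

Subtracting baseflow gives direct-runoff ordinates: 0.0, 99.0, 390.0, 337.0, 290.0, 250.0, 216.0, 0.0 m³/s.
The maximum is 390.0 m³/s, occurring at the reading for t = 2 h.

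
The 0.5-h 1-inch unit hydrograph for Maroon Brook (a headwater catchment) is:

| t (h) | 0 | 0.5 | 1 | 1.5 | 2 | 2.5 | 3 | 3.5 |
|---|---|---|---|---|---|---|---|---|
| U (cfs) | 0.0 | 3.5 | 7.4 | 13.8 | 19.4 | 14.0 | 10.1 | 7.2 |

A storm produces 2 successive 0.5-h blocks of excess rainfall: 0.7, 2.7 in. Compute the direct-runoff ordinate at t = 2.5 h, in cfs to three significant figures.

By discrete convolution, Q_j = Σ (P_i / 1 in) · U_{j−i}.
At t = 2.5 h (j=5): Q = (0.7/1)·14.0 + (2.7/1)·19.4 = 62.2 cfs.

Q ≈ 62.2 cfs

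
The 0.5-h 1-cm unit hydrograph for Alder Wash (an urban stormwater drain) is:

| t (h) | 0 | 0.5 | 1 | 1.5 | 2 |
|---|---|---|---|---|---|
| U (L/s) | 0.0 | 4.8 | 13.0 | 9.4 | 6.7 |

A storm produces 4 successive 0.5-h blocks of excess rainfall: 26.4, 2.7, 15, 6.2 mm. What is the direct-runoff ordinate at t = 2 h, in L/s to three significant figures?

Q ≈ 42.7 L/s

By discrete convolution, Q_j = Σ (P_i / 10 mm) · U_{j−i}.
At t = 2 h (j=4): Q = (26.4/10)·6.7 + (2.7/10)·9.4 + (15/10)·13.0 + (6.2/10)·4.8 = 42.7 L/s.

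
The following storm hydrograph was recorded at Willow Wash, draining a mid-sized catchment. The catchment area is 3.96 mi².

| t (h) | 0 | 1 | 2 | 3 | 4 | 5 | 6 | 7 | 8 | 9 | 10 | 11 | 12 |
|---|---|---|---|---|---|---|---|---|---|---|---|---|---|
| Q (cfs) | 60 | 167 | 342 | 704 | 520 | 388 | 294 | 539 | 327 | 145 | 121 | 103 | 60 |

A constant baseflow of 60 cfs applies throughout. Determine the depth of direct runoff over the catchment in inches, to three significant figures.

Direct runoff: 0.0, 107.0, 282.0, 644.0, 460.0, 328.0, 234.0, 479.0, 267.0, 85.0, 61.0, 43.0, 0.0 cfs; ΣQ_DR = 2990 cfs.
V = ΣQ_DR · Δt = 2990 × 3600 s = 1.076 × 10^7 ft³.
Over A = 3.96 mi², depth = V / A = 1.17 in.

d ≈ 1.17 in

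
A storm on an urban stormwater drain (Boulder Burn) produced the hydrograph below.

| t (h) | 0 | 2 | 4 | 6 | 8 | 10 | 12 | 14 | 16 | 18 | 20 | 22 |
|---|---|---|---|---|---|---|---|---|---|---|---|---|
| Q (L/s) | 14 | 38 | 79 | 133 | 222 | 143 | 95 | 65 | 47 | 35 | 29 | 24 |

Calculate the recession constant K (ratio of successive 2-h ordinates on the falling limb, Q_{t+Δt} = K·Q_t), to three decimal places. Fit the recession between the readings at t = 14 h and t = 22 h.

Using the recession-limb readings at t = 14 h and t = 22 h: Q falls from 65 to 24 L/s over 4 intervals.
K = (Q₂/Q₁)^(1/4) = (24/65)^(1/4) = 0.780.

K ≈ 0.780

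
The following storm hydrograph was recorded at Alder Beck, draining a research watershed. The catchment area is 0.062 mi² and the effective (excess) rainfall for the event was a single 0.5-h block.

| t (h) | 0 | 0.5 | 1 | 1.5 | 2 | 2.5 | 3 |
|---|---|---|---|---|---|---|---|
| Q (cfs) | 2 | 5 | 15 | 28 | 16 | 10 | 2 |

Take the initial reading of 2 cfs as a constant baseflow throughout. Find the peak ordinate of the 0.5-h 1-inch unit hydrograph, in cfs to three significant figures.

U_p ≈ 32.5 cfs

Direct runoff: 0.0, 3.0, 13.0, 26.0, 14.0, 8.0, 0.0 cfs; ΣQ_DR = 64.00 cfs, peak = 26.0 cfs.
Runoff depth d = ΣQ_DR·Δt / A = 64.00 × 1800 / (0.062 mi²) = 0.7998 in.
The 1-inch UH is the DRH scaled by (1 in)/d, so U_p = 26.0 × 1/0.7998 = 32.5 cfs.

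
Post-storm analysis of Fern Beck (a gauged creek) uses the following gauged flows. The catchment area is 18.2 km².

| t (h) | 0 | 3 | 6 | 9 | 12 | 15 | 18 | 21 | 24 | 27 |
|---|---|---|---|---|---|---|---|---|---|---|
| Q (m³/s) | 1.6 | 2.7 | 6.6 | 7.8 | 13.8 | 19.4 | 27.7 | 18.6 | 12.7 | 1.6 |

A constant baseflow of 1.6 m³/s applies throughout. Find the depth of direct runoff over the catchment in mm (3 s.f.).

Direct runoff: 0.0, 1.1, 5.0, 6.2, 12.2, 17.8, 26.1, 17.0, 11.1, 0.0 m³/s; ΣQ_DR = 96.50 m³/s.
V = ΣQ_DR · Δt = 96.50 × 10800 s = 1.042 × 10^6 m³.
Over A = 18.2 km², depth = V / A = 57.3 mm.

d ≈ 57.3 mm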